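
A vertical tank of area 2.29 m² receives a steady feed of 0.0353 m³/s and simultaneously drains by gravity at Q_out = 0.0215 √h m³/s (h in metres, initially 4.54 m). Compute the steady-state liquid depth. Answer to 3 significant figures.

2.70 m

Level balance: A dh/dt = 0.0353 − 0.0215 √h. Setting dh/dt = 0:
Q_in = 0.0215 √h_ss ⇒ √h_ss = 0.0353/0.0215 = 1.6419.
h_ss = 1.6419² = 2.6957 m. (Since h₀ = 4.54 m > h_ss, the level will fall toward this value.)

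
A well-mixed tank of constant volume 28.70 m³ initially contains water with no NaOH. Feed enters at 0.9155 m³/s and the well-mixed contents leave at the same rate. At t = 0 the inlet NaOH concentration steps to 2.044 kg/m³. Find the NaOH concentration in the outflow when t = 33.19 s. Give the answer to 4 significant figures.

Accumulation = in − out for the solute gives V dC/dt = Q(C_in − C).
So dC/dt = (C_in − C)/τ with τ = V/Q = 28.70/0.9155 = 31.3490 s.
Solution: C(t) = C_in + (C₀ − C_in) e^(−t/τ).
C(33.19) = 2.044 + (0 − 2.044)·e^(−33.19/31.3490) = 2.044 + (-2.04400)·0.346897 = 1.33494 kg/m³.

1.335 kg/m³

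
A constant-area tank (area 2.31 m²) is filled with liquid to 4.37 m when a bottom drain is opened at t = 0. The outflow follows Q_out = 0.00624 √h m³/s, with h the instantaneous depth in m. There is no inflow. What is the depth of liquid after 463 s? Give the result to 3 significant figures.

A dh/dt = −Q_out = −0.00624 √h.
∫ h^(−1/2) dh = −(0.00624/A) ∫ dt, giving 2√h = 2√h₀ − (0.00624/A) t.
√h = √4.37 − 0.00624·463/(2·2.31) = 2.0905 − 0.62535 = 1.4651.
h = 1.4651² = 2.1465 m.

2.15 m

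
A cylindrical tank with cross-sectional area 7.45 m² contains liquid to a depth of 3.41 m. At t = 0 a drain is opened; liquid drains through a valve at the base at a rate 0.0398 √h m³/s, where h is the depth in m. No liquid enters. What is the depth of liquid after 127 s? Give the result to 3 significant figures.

A dh/dt = −Q_out = −0.0398 √h.
∫ h^(−1/2) dh = −(0.0398/A) ∫ dt, giving 2√h = 2√h₀ − (0.0398/A) t.
√h = √3.41 − 0.0398·127/(2·7.45) = 1.8466 − 0.33923 = 1.5074.
h = 1.5074² = 2.2722 m.

2.27 m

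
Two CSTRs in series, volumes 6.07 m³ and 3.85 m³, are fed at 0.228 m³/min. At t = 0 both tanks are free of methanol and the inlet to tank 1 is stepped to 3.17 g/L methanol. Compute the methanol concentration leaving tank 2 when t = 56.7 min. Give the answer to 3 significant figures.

Time constants: τᵢ = Vᵢ/Q for each well-mixed tank.
τ₁ = 6.07/0.228 = 26.623 min; τ₂ = 3.85/0.228 = 16.886 min.
Tank 1: C₁ = C_in(1 − e^(−t/τ₁)). Tank 2 (τ₁ ≠ τ₂): C₂ = C_in[1 − (τ₁ e^(−t/τ₁) − τ₂ e^(−t/τ₂))/(τ₁ − τ₂)].
At t = 56.7: e^(−t/τ₁) = 0.11887, e^(−t/τ₂) = 0.034811.
C₂ = 3.17·[1 − (26.623·0.11887 − 16.886·0.034811)/(9.7368)] = 3.17·0.73536 = 2.3311 g/L.

2.33 g/L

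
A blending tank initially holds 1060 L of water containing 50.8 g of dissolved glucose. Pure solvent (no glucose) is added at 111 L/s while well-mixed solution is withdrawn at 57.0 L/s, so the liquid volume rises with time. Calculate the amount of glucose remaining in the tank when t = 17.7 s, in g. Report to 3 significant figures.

25.8 g

Let m(t) be the amount of glucose. Volume: V(t) = V₀ + (Q_in − Q_out) t = 1060 + 54.000 t; V(17.7) = 2015.8 L.
Solute balance: dm/dt = 0 − Q_out C = −Q_out m/V(t).
Separate: dm/m = −Q_out dt/V(t) ⇒ ln(m/m₀) = −(Q_out/(Q_in−Q_out)) ln(V/V₀).
m = m₀ (V₀/V)^(Q_out/(Q_in−Q_out)) = 50.8 × (1060/2015.8)^(1.0556) = 25.776 g.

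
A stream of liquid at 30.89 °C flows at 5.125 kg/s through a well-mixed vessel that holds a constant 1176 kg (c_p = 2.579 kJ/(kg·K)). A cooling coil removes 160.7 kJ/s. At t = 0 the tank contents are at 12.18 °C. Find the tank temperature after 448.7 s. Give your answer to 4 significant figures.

17.80 °C

M c_p dT/dt = ṁ c_p (T_in − T) − Q̇.
τ = M/ṁ = 229.463 s; T_ss = T_in − Q̇/(ṁ c_p) = 30.89 − 160.7/(5.125·2.579) = 18.7318 °C.
This is linear first-order; T(t) = T_ss + (T₀ − T_ss) e^(−t/τ).
T(448.7) = 18.7318 + (-6.55176)·e^(−448.7/229.463) = 18.7318 + (-6.55176)·0.141503 = 17.8047 °C.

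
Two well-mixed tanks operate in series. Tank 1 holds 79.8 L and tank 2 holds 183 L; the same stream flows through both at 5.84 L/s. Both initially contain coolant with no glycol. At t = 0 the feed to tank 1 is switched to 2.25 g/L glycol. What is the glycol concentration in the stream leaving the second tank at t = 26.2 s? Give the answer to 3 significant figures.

Time constants: τᵢ = Vᵢ/Q for each well-mixed tank.
τ₁ = 79.8/5.84 = 13.664 s; τ₂ = 183/5.84 = 31.336 s.
Solving the cascade with C₁(0)=C₂(0)=0 gives C₂(t) = C_in[1 − (τ₁ e^(−t/τ₁) − τ₂ e^(−t/τ₂))/(τ₁ − τ₂)].
At t = 26.2: e^(−t/τ₁) = 0.14699, e^(−t/τ₂) = 0.43339.
C₂ = 2.25·[1 − (13.664·0.14699 − 31.336·0.43339)/(-17.671)] = 2.25·0.34514 = 0.77657 g/L.

0.777 g/L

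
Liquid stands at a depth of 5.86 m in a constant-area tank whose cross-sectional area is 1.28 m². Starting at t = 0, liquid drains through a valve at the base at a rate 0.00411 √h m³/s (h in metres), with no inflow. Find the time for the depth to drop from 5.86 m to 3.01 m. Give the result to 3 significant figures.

With no inflow, A dh/dt = −0.00411 √h.
Separate and integrate: 2(√h − √h₀) = −(0.00411/A) t.
t = 2A(√h₀ − √h)/0.00411 = 2·1.28·(√5.86 − √3.01)/0.00411
  = 2.5600 × (2.4207 − 1.7349) / 0.00411 = 427.17 s.

427 s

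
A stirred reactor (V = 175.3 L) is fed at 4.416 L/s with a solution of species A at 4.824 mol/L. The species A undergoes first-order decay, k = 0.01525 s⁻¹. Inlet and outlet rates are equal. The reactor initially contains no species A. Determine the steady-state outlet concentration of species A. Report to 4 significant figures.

3.005 mol/L

Accumulation = in − out − consumed: V dC/dt = Q C_in − Q C − k V C.
Steady state (dC/dt = 0): C_ss = Q C_in/(Q + kV) = C_in/(1 + kV/Q).
C_ss = 4.416·4.824/(4.416 + 0.01525·175.3) = 21.3028/7.08933 = 3.00491 mol/L.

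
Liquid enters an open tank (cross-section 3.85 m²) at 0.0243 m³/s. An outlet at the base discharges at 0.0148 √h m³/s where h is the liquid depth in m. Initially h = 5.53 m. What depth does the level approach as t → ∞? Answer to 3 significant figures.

Unsteady balance on liquid volume: A dh/dt = Q_in − 0.0148 √h. At steady state dh/dt = 0:
Q_in = 0.0148 √h_ss ⇒ √h_ss = 0.0243/0.0148 = 1.6419.
h_ss = 1.6419² = 2.6958 m. (Since h₀ = 5.53 m > h_ss, the level will fall toward this value.)

2.70 m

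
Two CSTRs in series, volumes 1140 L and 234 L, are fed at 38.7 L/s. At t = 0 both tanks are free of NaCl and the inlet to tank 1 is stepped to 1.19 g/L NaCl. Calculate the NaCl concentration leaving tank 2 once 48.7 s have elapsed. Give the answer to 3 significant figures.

0.903 g/L

Species balance on tank i: dCᵢ/dt = (Cᵢ₋₁ − Cᵢ)/τᵢ with τᵢ = Vᵢ/Q.
τ₁ = 1140/38.7 = 29.457 s; τ₂ = 234/38.7 = 6.0465 s.
Tank 1: C₁ = C_in(1 − e^(−t/τ₁)). Tank 2 (τ₁ ≠ τ₂): C₂ = C_in[1 − (τ₁ e^(−t/τ₁) − τ₂ e^(−t/τ₂))/(τ₁ − τ₂)].
At t = 48.7: e^(−t/τ₁) = 0.19143, e^(−t/τ₂) = 0.00031775.
C₂ = 1.19·[1 − (29.457·0.19143 − 6.0465·0.00031775)/(23.411)] = 1.19·0.75921 = 0.90346 g/L.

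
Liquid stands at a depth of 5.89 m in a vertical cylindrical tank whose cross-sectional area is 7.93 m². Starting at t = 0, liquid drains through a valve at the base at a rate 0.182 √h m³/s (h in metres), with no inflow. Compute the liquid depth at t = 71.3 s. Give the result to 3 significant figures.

Accumulation of liquid (constant cross-section A): A dh/dt = −0.182 √h.
This is separable: 2 d(√h)/dt = −0.182/A, so √h = √h₀ − (0.182/(2A)) t.
√h = √5.89 − 0.182·71.3/(2·7.93) = 2.4269 − 0.81820 = 1.6087.
h = 1.6087² = 2.5880 m.

2.59 m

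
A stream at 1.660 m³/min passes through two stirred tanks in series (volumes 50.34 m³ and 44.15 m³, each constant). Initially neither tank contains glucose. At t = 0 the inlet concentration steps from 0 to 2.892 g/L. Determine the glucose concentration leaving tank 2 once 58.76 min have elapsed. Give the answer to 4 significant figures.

Time constants: τᵢ = Vᵢ/Q for each well-mixed tank.
τ₁ = 50.34/1.660 = 30.3253 min; τ₂ = 44.15/1.660 = 26.5964 min.
Tank 1: C₁ = C_in(1 − e^(−t/τ₁)). Tank 2 (τ₁ ≠ τ₂): C₂ = C_in[1 − (τ₁ e^(−t/τ₁) − τ₂ e^(−t/τ₂))/(τ₁ − τ₂)].
At t = 58.76: e^(−t/τ₁) = 0.144041, e^(−t/τ₂) = 0.109775.
C₂ = 2.892·[1 − (30.3253·0.144041 − 26.5964·0.109775)/(3.72892)] = 2.892·0.611556 = 1.76862 g/L.

1.769 g/L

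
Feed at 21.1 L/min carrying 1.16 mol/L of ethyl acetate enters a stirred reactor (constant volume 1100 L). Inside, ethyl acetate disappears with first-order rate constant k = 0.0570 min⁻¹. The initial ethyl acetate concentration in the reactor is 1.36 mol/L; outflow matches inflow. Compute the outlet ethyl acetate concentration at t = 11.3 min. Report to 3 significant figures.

Species balance: V dC/dt = Q C_in − Q C − k V C.
This is linear with rate a = Q/V + k = 0.076182 min⁻¹.
C_ss = Q C_in/(Q + kV) = 0.29208 mol/L; C(t) = C_ss + (C₀ − C_ss) e^(−a t).
C(11.3) = 0.29208 + (1.0679)·e^(−0.076182·11.3) = 0.29208 + (1.0679)·0.42280 = 0.74360 mol/L.

0.744 mol/L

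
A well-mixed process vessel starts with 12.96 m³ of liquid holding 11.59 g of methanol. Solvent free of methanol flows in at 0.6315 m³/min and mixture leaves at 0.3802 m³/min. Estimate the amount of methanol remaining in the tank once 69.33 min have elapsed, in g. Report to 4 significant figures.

3.194 g

Total volume: dV/dt = Q_in − Q_out = 0.251300 m³/min, so V(t) = 12.96 + 0.251300 t and V(69.33) = 30.3826 m³.
Species balance (pure solvent in): dm/dt = −Q_out · m/V(t).
dm/m = −Q_out dt/(V₀ + 0.251300 t); integrating gives ln(m/m₀) = −(Q_out/(Q_in−Q_out)) ln(V/V₀).
m = m₀ (V₀/V)^(Q_out/(Q_in−Q_out)) = 11.59 × (12.96/30.3826)^(1.51293) = 3.19350 g.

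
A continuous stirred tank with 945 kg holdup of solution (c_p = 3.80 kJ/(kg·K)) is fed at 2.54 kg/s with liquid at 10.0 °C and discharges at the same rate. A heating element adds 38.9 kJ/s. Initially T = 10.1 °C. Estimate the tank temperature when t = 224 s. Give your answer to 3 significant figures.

Heat balance on the well-mixed liquid: M c_p dT/dt = ṁ c_p (T_in − T) + 38.9.
Rearrange: dT/dt = (T_ss − T)/τ with τ = M/ṁ = 372.05 s and T_ss = T_in + Q̇/(ṁ c_p) = 14.030 °C.
This is linear first-order; T(t) = T_ss + (T₀ − T_ss) e^(−t/τ).
T(224) = 14.030 + (-3.9303)·e^(−224/372.05) = 14.030 + (-3.9303)·0.54767 = 11.878 °C.

11.9 °C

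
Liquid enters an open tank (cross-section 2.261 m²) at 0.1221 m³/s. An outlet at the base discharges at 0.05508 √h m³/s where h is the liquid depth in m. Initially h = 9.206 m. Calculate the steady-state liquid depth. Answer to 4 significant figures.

A dh/dt = Q_in − 0.05508 √h. Steady state requires inflow = outflow:
Q_in = 0.05508 √h_ss ⇒ √h_ss = 0.1221/0.05508 = 2.21678.
h_ss = 2.21678² = 4.91409 m. (Since h₀ = 9.206 m > h_ss, the level will fall toward this value.)

4.914 m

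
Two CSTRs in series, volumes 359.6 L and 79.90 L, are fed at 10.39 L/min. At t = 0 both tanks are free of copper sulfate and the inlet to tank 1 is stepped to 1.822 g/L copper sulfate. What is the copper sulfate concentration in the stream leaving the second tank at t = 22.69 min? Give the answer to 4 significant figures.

Species balance on tank i: dCᵢ/dt = (Cᵢ₋₁ − Cᵢ)/τᵢ with τᵢ = Vᵢ/Q.
τ₁ = 359.6/10.39 = 34.6102 min; τ₂ = 79.90/10.39 = 7.69009 min.
Solving the cascade with C₁(0)=C₂(0)=0 gives C₂(t) = C_in[1 − (τ₁ e^(−t/τ₁) − τ₂ e^(−t/τ₂))/(τ₁ − τ₂)].
At t = 22.69: e^(−t/τ₁) = 0.519137, e^(−t/τ₂) = 0.0523108.
C₂ = 1.822·[1 − (34.6102·0.519137 − 7.69009·0.0523108)/(26.9201)] = 1.822·0.347508 = 0.633159 g/L.

0.6332 g/L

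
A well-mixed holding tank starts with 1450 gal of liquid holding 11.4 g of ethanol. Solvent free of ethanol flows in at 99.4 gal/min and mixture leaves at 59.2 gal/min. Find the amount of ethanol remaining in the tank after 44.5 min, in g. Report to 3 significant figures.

Let m(t) be the amount of ethanol. Volume: V(t) = V₀ + (Q_in − Q_out) t = 1450 + 40.200 t; V(44.5) = 3238.9 gal.
No ethanol enters, so dm/dt = −Q_out · (m/V).
dm/m = −Q_out dt/(V₀ + 40.200 t); integrating gives ln(m/m₀) = −(Q_out/(Q_in−Q_out)) ln(V/V₀).
m = m₀ (V₀/V)^(Q_out/(Q_in−Q_out)) = 11.4 × (1450/3238.9)^(1.4726) = 3.4907 g.

3.49 g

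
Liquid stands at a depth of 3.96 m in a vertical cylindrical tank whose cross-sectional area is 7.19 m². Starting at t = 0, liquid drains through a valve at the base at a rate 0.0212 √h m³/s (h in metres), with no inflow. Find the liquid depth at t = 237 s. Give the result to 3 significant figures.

2.69 m

With no inflow, A dh/dt = −0.0212 √h.
∫ h^(−1/2) dh = −(0.0212/A) ∫ dt, giving 2√h = 2√h₀ − (0.0212/A) t.
√h = √3.96 − 0.0212·237/(2·7.19) = 1.9900 − 0.34940 = 1.6406.
h = 1.6406² = 2.6915 m.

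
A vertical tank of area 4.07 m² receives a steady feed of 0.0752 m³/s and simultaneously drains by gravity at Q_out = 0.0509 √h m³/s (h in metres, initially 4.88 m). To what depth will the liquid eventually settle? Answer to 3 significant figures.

2.18 m

A dh/dt = Q_in − 0.0509 √h. Steady state requires inflow = outflow:
Q_in = 0.0509 √h_ss ⇒ √h_ss = 0.0752/0.0509 = 1.4774.
h_ss = 1.4774² = 2.1827 m. (Since h₀ = 4.88 m > h_ss, the level will fall toward this value.)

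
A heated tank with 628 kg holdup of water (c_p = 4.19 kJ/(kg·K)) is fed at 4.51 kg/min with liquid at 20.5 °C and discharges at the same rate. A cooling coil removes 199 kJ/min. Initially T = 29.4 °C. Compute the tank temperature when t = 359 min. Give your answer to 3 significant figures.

11.4 °C

M c_p dT/dt = ṁ c_p (T_in − T) − Q̇.
Rearrange: dT/dt = (T_ss − T)/τ with τ = M/ṁ = 139.25 min and T_ss = T_in − Q̇/(ṁ c_p) = 9.9692 °C.
T approaches T_ss exponentially: T(t) = T_ss + (T₀ − T_ss) e^(−t/τ).
T(359) = 9.9692 + (19.431)·e^(−359/139.25) = 9.9692 + (19.431)·0.075913 = 11.444 °C.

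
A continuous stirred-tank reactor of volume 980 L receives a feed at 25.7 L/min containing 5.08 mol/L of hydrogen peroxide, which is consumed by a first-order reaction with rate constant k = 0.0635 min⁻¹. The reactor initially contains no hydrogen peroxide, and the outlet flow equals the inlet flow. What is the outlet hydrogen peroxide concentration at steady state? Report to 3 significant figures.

Accumulation = in − out − consumed: V dC/dt = Q C_in − Q C − k V C.
Steady state (dC/dt = 0): C_ss = Q C_in/(Q + kV) = C_in/(1 + kV/Q).
C_ss = 25.7·5.08/(25.7 + 0.0635·980) = 130.56/87.930 = 1.4848 mol/L.

1.48 mol/L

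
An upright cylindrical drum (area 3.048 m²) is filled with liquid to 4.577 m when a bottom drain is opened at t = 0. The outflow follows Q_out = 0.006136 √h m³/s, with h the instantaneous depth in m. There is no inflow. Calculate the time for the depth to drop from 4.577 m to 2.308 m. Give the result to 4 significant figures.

616.1 s

With no inflow, A dh/dt = −0.006136 √h.
Separate and integrate: 2(√h − √h₀) = −(0.006136/A) t.
t = 2A(√h₀ − √h)/0.006136 = 2·3.048·(√4.577 − √2.308)/0.006136
  = 6.09600 × (2.13939 − 1.51921) / 0.006136 = 616.139 s.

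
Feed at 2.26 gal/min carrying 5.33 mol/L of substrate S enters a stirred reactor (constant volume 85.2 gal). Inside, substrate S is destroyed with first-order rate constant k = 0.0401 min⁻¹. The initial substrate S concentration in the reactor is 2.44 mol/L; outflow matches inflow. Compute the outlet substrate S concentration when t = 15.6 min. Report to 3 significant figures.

Species balance: V dC/dt = Q C_in − Q C − k V C.
This is linear with rate a = Q/V + k = 0.066626 min⁻¹.
C_ss = Q C_in/(Q + kV) = 2.1220 mol/L; C(t) = C_ss + (C₀ − C_ss) e^(−a t).
C(15.6) = 2.1220 + (0.31796)·e^(−0.066626·15.6) = 2.1220 + (0.31796)·0.35368 = 2.2345 mol/L.

2.23 mol/L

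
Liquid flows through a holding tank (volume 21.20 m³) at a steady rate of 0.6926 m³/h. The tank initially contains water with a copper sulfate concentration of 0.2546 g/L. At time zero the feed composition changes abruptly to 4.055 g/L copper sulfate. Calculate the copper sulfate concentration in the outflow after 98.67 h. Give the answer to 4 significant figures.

3.904 g/L

Accumulation = in − out for the solute gives V dC/dt = Q(C_in − C).
Rewrite as dC/dt + C/τ = C_in/τ, τ = V/Q = 30.6093 h.
This is linear first-order; C(t) = C_in + (C₀ − C_in) e^(−t/τ).
C(98.67) = 4.055 + (0.2546 − 4.055)·e^(−98.67/30.6093) = 4.055 + (-3.80040)·0.0398143 = 3.90369 g/L.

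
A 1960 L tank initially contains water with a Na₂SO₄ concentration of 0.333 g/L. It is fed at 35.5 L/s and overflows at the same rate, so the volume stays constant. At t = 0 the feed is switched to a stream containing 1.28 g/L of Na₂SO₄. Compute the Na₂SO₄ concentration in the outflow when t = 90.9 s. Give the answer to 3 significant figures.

1.10 g/L

Unsteady species balance (constant V, well mixed): V dC/dt = Q(C_in − C).
So dC/dt = (C_in − C)/τ with τ = V/Q = 1960/35.5 = 55.211 s.
Integrating: C(t) = C_in + (C₀ − C_in) e^(−t/τ).
C(90.9) = 1.28 + (0.333 − 1.28)·e^(−90.9/55.211) = 1.28 + (-0.94700)·0.19274 = 1.0975 g/L.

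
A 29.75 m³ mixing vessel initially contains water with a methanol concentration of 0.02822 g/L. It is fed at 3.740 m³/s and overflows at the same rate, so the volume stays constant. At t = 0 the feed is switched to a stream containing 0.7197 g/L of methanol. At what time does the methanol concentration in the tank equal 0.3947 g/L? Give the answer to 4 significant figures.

6.006 s

Species balance: V dC/dt = Q(C_in − C) ⇒ τ = V/Q = 7.95455 s.
C(t) = C_in + (C₀ − C_in) e^(−t/τ). Set C = 0.3947 and solve for t:
e^(−t/τ) = (C − C_in)/(C₀ − C_in) = (0.3947 − 0.7197)/(0.02822 − 0.7197) = 0.470006
t = −τ ln(…) = 7.95455 × 0.755009 = 6.00575 s.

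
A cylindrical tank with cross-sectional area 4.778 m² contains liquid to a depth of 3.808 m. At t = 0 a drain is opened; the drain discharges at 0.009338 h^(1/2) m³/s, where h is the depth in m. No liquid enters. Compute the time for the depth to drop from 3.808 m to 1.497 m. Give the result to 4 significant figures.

Unsteady balance on liquid volume: A dh/dt = −0.009338 √h.
∫ h^(−1/2) dh = −(0.009338/A) ∫ dt, giving 2√h = 2√h₀ − (0.009338/A) t.
t = 2A(√h₀ − √h)/0.009338 = 2·4.778·(√3.808 − √1.497)/0.009338
  = 9.55600 × (1.95141 − 1.22352) / 0.009338 = 744.883 s.

744.9 s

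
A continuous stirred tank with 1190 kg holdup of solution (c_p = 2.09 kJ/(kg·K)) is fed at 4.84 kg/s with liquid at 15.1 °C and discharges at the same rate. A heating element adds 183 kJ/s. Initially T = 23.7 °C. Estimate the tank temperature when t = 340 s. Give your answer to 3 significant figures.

First-law balance (no shaft work): M c_p dT/dt = ṁ c_p (T_in − T) + 183.
τ = M/ṁ = 245.87 s; T_ss = T_in + Q̇/(ṁ c_p) = 15.1 + 183/(4.84·2.09) = 33.191 °C.
Solution: T(t) = T_ss + (T₀ − T_ss) e^(−t/τ).
T(340) = 33.191 + (-9.4909)·e^(−340/245.87) = 33.191 + (-9.4909)·0.25086 = 30.810 °C.

30.8 °C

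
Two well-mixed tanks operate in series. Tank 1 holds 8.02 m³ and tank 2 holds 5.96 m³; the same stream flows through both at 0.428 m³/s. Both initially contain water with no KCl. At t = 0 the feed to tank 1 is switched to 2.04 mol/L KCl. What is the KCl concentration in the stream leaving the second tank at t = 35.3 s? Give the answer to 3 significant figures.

1.30 mol/L

Each tank obeys Vᵢ dCᵢ/dt = Q(Cᵢ₋₁ − Cᵢ), so τᵢ = Vᵢ/Q.
τ₁ = 8.02/0.428 = 18.738 s; τ₂ = 5.96/0.428 = 13.925 s.
Solving the cascade with C₁(0)=C₂(0)=0 gives C₂(t) = C_in[1 − (τ₁ e^(−t/τ₁) − τ₂ e^(−t/τ₂))/(τ₁ − τ₂)].
At t = 35.3: e^(−t/τ₁) = 0.15201, e^(−t/τ₂) = 0.079264.
C₂ = 2.04·[1 − (18.738·0.15201 − 13.925·0.079264)/(4.8131)] = 2.04·0.63754 = 1.3006 mol/L.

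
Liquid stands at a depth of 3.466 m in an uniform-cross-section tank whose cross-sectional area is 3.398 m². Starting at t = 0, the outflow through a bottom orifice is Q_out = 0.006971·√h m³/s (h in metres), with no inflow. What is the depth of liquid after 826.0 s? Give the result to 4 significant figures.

A dh/dt = −Q_out = −0.006971 √h.
∫ h^(−1/2) dh = −(0.006971/A) ∫ dt, giving 2√h = 2√h₀ − (0.006971/A) t.
√h = √3.466 − 0.006971·826.0/(2·3.398) = 1.86172 − 0.847270 = 1.01445.
h = 1.01445² = 1.02911 m.

1.029 m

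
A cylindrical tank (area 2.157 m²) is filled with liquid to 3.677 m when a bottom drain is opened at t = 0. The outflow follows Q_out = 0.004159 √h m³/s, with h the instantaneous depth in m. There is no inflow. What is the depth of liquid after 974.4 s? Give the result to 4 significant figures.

0.9568 m

Volume balance on the tank: A dh/dt = −0.004159 √h.
Separate and integrate: 2(√h − √h₀) = −(0.004159/A) t.
√h = √3.677 − 0.004159·974.4/(2·2.157) = 1.91755 − 0.939390 = 0.978160.
h = 0.978160² = 0.956797 m.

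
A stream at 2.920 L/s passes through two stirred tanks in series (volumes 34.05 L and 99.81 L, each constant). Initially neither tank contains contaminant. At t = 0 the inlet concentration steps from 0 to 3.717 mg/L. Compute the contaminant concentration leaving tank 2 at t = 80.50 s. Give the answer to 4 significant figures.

Species balance on tank i: dCᵢ/dt = (Cᵢ₋₁ − Cᵢ)/τᵢ with τᵢ = Vᵢ/Q.
τ₁ = 34.05/2.920 = 11.6610 s; τ₂ = 99.81/2.920 = 34.1815 s.
Tank 1: C₁ = C_in(1 − e^(−t/τ₁)). Tank 2 (τ₁ ≠ τ₂): C₂ = C_in[1 − (τ₁ e^(−t/τ₁) − τ₂ e^(−t/τ₂))/(τ₁ − τ₂)].
At t = 80.50: e^(−t/τ₁) = 0.00100439, e^(−t/τ₂) = 0.0948864.
C₂ = 3.717·[1 − (11.6610·0.00100439 − 34.1815·0.0948864)/(-22.5205)] = 3.717·0.856502 = 3.18362 mg/L.

3.184 mg/L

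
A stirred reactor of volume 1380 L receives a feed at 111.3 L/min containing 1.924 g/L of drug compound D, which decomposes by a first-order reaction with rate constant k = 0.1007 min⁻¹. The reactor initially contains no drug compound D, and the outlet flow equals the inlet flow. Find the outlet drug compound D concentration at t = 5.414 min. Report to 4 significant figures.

0.5351 g/L

Species balance: V dC/dt = Q C_in − Q C − k V C.
This is linear with rate a = Q/V + k = 0.181352 min⁻¹.
C_ss = Q C_in/(Q + kV) = 0.855654 g/L; C(t) = C_ss + (C₀ − C_ss) e^(−a t).
C(5.414) = 0.855654 + (-0.855654)·e^(−0.181352·5.414) = 0.855654 + (-0.855654)·0.374621 = 0.535108 g/L.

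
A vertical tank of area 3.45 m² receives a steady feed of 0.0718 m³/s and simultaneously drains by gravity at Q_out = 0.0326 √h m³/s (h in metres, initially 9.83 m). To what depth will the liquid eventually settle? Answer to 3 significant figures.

4.85 m

A dh/dt = Q_in − 0.0326 √h. Steady state requires inflow = outflow:
Q_in = 0.0326 √h_ss ⇒ √h_ss = 0.0718/0.0326 = 2.2025.
h_ss = 2.2025² = 4.8508 m. (Since h₀ = 9.83 m > h_ss, the level will fall toward this value.)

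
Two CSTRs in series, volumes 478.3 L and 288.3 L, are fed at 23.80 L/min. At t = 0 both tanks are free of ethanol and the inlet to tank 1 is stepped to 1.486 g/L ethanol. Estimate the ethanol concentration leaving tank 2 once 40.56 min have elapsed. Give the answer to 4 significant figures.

1.068 g/L

Time constants: τᵢ = Vᵢ/Q for each well-mixed tank.
τ₁ = 478.3/23.80 = 20.0966 min; τ₂ = 288.3/23.80 = 12.1134 min.
Tank 1: C₁ = C_in(1 − e^(−t/τ₁)). Tank 2 (τ₁ ≠ τ₂): C₂ = C_in[1 − (τ₁ e^(−t/τ₁) − τ₂ e^(−t/τ₂))/(τ₁ − τ₂)].
At t = 40.56: e^(−t/τ₁) = 0.132888, e^(−t/τ₂) = 0.0351425.
C₂ = 1.486·[1 − (20.0966·0.132888 − 12.1134·0.0351425)/(7.98319)] = 1.486·0.718796 = 1.06813 g/L.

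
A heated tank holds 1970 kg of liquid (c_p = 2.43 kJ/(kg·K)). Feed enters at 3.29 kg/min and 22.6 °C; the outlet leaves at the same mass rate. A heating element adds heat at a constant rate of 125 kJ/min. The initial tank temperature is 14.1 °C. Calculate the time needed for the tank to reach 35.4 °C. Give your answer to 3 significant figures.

Heat balance on the well-mixed liquid: M c_p dT/dt = ṁ c_p (T_in − T) + 125.
τ = M/ṁ = 598.78 min; T_ss = T_in + Q̇/(ṁ c_p) = 38.235 °C.
T(t) = T_ss + (T₀ − T_ss) e^(−t/τ). Set T = 35.4:
e^(−t/τ) = (35.4 − 38.235)/(14.1 − 38.235) = 0.11748
t = −598.78 · ln(0.11748) = 1282.3 min.

1280 min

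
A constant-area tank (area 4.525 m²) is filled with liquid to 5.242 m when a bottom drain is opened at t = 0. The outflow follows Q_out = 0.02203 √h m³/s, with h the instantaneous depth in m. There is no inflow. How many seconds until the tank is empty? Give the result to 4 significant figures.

Mass balance (ρ constant): A dh/dt = −0.02203 √h.
This is separable: 2 d(√h)/dt = −0.02203/A, so √h = √h₀ − (0.02203/(2A)) t.
Set h = 0: 2√h₀ = (0.02203/A) t_empty ⇒ t_empty = 2A√h₀/0.02203.
t_empty = 2·4.525·√5.242/0.02203 = 9.05000·2.28954/0.02203 = 940.552 s.

940.6 s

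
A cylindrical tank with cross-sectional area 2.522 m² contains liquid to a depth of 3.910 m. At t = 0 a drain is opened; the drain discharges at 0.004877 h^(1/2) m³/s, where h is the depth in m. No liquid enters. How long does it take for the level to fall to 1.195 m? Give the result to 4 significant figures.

A dh/dt = −Q_out = −0.004877 √h.
Separate and integrate: 2(√h − √h₀) = −(0.004877/A) t.
t = 2A(√h₀ − √h)/0.004877 = 2·2.522·(√3.910 − √1.195)/0.004877
  = 5.04400 × (1.97737 − 1.09316) / 0.004877 = 914.489 s.

914.5 s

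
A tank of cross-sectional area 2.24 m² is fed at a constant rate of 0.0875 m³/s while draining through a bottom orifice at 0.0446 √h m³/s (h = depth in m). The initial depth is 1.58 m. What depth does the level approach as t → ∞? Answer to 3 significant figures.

Level balance: A dh/dt = 0.0875 − 0.0446 √h. Setting dh/dt = 0:
Q_in = 0.0446 √h_ss ⇒ √h_ss = 0.0875/0.0446 = 1.9619.
h_ss = 1.9619² = 3.8490 m. (Since h₀ = 1.58 m < h_ss, the level will rise toward this value.)

3.85 m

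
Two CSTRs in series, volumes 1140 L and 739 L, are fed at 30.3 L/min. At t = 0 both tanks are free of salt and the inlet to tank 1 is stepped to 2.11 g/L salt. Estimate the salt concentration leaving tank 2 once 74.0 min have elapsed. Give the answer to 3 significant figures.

1.46 g/L

Each tank obeys Vᵢ dCᵢ/dt = Q(Cᵢ₋₁ − Cᵢ), so τᵢ = Vᵢ/Q.
τ₁ = 1140/30.3 = 37.624 min; τ₂ = 739/30.3 = 24.389 min.
Tank 1: C₁ = C_in(1 − e^(−t/τ₁)). Tank 2 (τ₁ ≠ τ₂): C₂ = C_in[1 − (τ₁ e^(−t/τ₁) − τ₂ e^(−t/τ₂))/(τ₁ − τ₂)].
At t = 74.0: e^(−t/τ₁) = 0.13990, e^(−t/τ₂) = 0.048118.
C₂ = 2.11·[1 − (37.624·0.13990 − 24.389·0.048118)/(13.234)] = 2.11·0.69096 = 1.4579 g/L.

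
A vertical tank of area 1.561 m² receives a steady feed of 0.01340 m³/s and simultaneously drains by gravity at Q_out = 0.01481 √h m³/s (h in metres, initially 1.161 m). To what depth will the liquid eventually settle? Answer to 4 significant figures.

0.8187 m

A dh/dt = Q_in − 0.01481 √h. Steady state requires inflow = outflow:
Q_in = 0.01481 √h_ss ⇒ √h_ss = 0.01340/0.01481 = 0.904794.
h_ss = 0.904794² = 0.818652 m. (Since h₀ = 1.161 m > h_ss, the level will fall toward this value.)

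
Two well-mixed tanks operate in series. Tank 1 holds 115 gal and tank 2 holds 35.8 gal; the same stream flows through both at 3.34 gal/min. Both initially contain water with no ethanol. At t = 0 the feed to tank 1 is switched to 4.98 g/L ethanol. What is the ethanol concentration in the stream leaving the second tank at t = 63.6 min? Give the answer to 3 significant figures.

3.85 g/L

Species balance on tank i: dCᵢ/dt = (Cᵢ₋₁ − Cᵢ)/τᵢ with τᵢ = Vᵢ/Q.
τ₁ = 115/3.34 = 34.431 min; τ₂ = 35.8/3.34 = 10.719 min.
Tank 1: C₁ = C_in(1 − e^(−t/τ₁)). Tank 2 (τ₁ ≠ τ₂): C₂ = C_in[1 − (τ₁ e^(−t/τ₁) − τ₂ e^(−t/τ₂))/(τ₁ − τ₂)].
At t = 63.6: e^(−t/τ₁) = 0.15768, e^(−t/τ₂) = 0.0026488.
C₂ = 4.98·[1 − (34.431·0.15768 − 10.719·0.0026488)/(23.713)] = 4.98·0.77224 = 3.8457 g/L.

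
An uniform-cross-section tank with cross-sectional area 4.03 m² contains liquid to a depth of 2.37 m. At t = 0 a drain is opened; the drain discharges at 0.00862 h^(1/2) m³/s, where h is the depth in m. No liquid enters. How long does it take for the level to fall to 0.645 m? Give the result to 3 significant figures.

Volume balance on the tank: A dh/dt = −0.00862 √h.
This is separable: 2 d(√h)/dt = −0.00862/A, so √h = √h₀ − (0.00862/(2A)) t.
t = 2A(√h₀ − √h)/0.00862 = 2·4.03·(√2.37 − √0.645)/0.00862
  = 8.0600 × (1.5395 − 0.80312) / 0.00862 = 688.52 s.

689 s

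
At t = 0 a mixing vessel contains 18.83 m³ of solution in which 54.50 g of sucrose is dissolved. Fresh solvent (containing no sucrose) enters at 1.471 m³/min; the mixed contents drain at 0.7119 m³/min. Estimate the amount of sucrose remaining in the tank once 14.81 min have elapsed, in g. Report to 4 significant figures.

Total volume: dV/dt = Q_in − Q_out = 0.759100 m³/min, so V(t) = 18.83 + 0.759100 t and V(14.81) = 30.0723 m³.
Species balance (pure solvent in): dm/dt = −Q_out · m/V(t).
dm/m = −Q_out dt/(V₀ + 0.759100 t); integrating gives ln(m/m₀) = −(Q_out/(Q_in−Q_out)) ln(V/V₀).
m = m₀ (V₀/V)^(Q_out/(Q_in−Q_out)) = 54.50 × (18.83/30.0723)^(0.937821) = 35.1336 g.

35.13 g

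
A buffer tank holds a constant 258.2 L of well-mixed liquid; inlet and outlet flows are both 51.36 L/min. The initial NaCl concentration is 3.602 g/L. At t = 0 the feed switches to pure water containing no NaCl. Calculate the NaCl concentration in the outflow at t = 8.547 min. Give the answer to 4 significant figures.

0.6579 g/L

Unsteady species balance (constant V, well mixed): V dC/dt = Q(C_in − C).
Time constant τ = V/Q = 258.2/51.36 = 5.02726 min.
C approaches C_in exponentially: C(t) = C_in + (C₀ − C_in) e^(−t/τ).
C(8.547) = 0 + (3.602 − 0)·e^(−8.547/5.02726) = 0 + (3.60200)·0.182660 = 0.657940 g/L.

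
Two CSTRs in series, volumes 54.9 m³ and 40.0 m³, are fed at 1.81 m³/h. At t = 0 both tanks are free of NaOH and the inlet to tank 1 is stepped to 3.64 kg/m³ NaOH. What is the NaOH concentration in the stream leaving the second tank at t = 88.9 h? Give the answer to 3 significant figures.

3.10 kg/m³

Species balance on tank i: dCᵢ/dt = (Cᵢ₋₁ − Cᵢ)/τᵢ with τᵢ = Vᵢ/Q.
τ₁ = 54.9/1.81 = 30.331 h; τ₂ = 40.0/1.81 = 22.099 h.
Tank 1: C₁ = C_in(1 − e^(−t/τ₁)). Tank 2 (τ₁ ≠ τ₂): C₂ = C_in[1 − (τ₁ e^(−t/τ₁) − τ₂ e^(−t/τ₂))/(τ₁ − τ₂)].
At t = 88.9: e^(−t/τ₁) = 0.053346, e^(−t/τ₂) = 0.017904.
C₂ = 3.64·[1 − (30.331·0.053346 − 22.099·0.017904)/(8.2320)] = 3.64·0.85151 = 3.0995 kg/m³.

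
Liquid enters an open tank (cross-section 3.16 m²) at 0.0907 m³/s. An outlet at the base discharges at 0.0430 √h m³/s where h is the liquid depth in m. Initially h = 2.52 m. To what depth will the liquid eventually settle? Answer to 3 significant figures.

Volume balance on the tank: A dh/dt = Q_in − 0.0430 √h. At steady state dh/dt = 0:
Q_in = 0.0430 √h_ss ⇒ √h_ss = 0.0907/0.0430 = 2.1093.
h_ss = 2.1093² = 4.4492 m. (Since h₀ = 2.52 m < h_ss, the level will rise toward this value.)

4.45 m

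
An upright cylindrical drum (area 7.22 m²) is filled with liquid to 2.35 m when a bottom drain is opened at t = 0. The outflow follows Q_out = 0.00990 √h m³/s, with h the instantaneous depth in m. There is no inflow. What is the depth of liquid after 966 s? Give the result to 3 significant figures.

With no inflow, A dh/dt = −0.00990 √h.
Separate and integrate: 2(√h − √h₀) = −(0.00990/A) t.
√h = √2.35 − 0.00990·966/(2·7.22) = 1.5330 − 0.66229 = 0.87069.
h = 0.87069² = 0.75809 m.

0.758 m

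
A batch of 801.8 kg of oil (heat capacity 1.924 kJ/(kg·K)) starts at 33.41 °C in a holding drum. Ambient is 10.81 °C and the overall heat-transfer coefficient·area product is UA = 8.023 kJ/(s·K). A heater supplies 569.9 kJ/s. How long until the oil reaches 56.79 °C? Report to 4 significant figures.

First-law balance (no shaft work): M c_p dT/dt = −UA(T − T_amb) + Q̇.
τ = M c_p/UA = 192.280 s; T_ss = T_amb + Q̇/UA = 10.81 + 569.9/8.023 = 81.8433 °C.
T(t) = T_ss + (T₀ − T_ss)e^(−t/τ); set T = 56.79:
t = −τ ln[(T − T_ss)/(T₀ − T_ss)] = −192.280 · ln(0.517274) = 126.748 s.

126.7 s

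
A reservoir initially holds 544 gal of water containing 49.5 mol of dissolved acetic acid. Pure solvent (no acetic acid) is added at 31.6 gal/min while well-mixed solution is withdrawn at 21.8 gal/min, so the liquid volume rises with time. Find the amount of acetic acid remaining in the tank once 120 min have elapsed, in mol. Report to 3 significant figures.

Let m(t) be the amount of acetic acid. Volume: V(t) = V₀ + (Q_in − Q_out) t = 544 + 9.8000 t; V(120) = 1720.0 gal.
No acetic acid enters, so dm/dt = −Q_out · (m/V).
Separate: dm/m = −Q_out dt/V(t) ⇒ ln(m/m₀) = −(Q_out/(Q_in−Q_out)) ln(V/V₀).
m = m₀ (V₀/V)^(Q_out/(Q_in−Q_out)) = 49.5 × (544/1720.0)^(2.2245) = 3.8240 mol.

3.82 mol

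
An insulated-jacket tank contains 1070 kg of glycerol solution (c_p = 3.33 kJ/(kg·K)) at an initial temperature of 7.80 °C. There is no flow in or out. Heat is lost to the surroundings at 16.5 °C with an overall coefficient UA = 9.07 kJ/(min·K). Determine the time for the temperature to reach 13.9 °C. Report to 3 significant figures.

M c_p dT/dt = −UA(T − T_amb).
τ = M c_p/UA = 392.84 min; T_ss = T_amb = 16.500 °C.
T(t) = T_ss + (T₀ − T_ss)e^(−t/τ); set T = 13.9:
t = −τ ln[(T − T_ss)/(T₀ − T_ss)] = −392.84 · ln(0.29885) = 474.48 min.

474 min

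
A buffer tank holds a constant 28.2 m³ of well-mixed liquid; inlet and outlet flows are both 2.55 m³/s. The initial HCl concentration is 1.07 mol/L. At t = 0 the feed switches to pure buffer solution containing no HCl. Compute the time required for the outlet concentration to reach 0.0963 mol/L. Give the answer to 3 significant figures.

Species balance: V dC/dt = Q(C_in − C) ⇒ τ = V/Q = 11.059 s.
C(t) = C_in + (C₀ − C_in) e^(−t/τ). Set C = 0.0963 and solve for t:
e^(−t/τ) = (C − C_in)/(C₀ − C_in) = (0.0963 − 0)/(1.07 − 0) = 0.090000
t = −τ ln(…) = 11.059 × 2.4079 = 26.629 s.

26.6 s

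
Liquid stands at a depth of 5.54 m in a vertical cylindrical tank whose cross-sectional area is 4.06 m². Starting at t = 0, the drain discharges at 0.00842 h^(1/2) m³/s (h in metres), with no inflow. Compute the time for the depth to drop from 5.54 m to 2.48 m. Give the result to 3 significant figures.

751 s

Unsteady balance on liquid volume: A dh/dt = −0.00842 √h.
This is separable: 2 d(√h)/dt = −0.00842/A, so √h = √h₀ − (0.00842/(2A)) t.
t = 2A(√h₀ − √h)/0.00842 = 2·4.06·(√5.54 − √2.48)/0.00842
  = 8.1200 × (2.3537 − 1.5748) / 0.00842 = 751.17 s.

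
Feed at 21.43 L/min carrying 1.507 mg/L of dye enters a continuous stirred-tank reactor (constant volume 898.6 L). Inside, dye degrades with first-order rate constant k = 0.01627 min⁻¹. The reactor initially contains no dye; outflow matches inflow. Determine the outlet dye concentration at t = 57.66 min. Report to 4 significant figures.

Accumulation = in − out − consumed: V dC/dt = Q C_in − Q C − k V C.
This is linear with rate a = Q/V + k = 0.0401182 min⁻¹.
C_ss = Q C_in/(Q + kV) = 0.895834 mg/L; C(t) = C_ss + (C₀ − C_ss) e^(−a t).
C(57.66) = 0.895834 + (-0.895834)·e^(−0.0401182·57.66) = 0.895834 + (-0.895834)·0.0989426 = 0.807198 mg/L.

0.8072 mg/L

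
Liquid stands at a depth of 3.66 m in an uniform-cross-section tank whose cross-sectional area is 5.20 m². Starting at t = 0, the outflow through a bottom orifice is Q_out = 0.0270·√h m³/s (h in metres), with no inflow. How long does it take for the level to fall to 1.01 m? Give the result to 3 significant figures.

350 s

A dh/dt = −Q_out = −0.0270 √h.
This is separable: 2 d(√h)/dt = −0.0270/A, so √h = √h₀ − (0.0270/(2A)) t.
t = 2A(√h₀ − √h)/0.0270 = 2·5.20·(√3.66 − √1.01)/0.0270
  = 10.400 × (1.9131 − 1.0050) / 0.0270 = 349.80 s.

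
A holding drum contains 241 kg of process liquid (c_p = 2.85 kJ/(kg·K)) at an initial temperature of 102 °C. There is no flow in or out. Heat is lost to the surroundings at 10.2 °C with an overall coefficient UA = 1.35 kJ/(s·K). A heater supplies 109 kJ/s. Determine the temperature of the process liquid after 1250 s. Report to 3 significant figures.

91.9 °C

Unsteady energy balance on the tank contents: M c_p dT/dt = −UA(T − T_amb) + Q̇.
dT/dt = (T_ss − T)/τ with T_ss = T_amb + Q̇/UA = 10.2 + 109/1.35 = 90.941 °C, τ = M c_p/UA = 241·2.85/1.35 = 508.78 s.
This is linear first-order; T(t) = T_ss + (T₀ − T_ss) e^(−t/τ).
T(1250) = 90.941 + (11.059)·0.085703 = 91.889 °C.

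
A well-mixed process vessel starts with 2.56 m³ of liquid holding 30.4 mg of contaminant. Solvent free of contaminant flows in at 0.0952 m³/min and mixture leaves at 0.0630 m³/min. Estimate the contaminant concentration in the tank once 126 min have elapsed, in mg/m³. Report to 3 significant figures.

0.717 mg/m³

Total volume: dV/dt = Q_in − Q_out = 0.032200 m³/min, so V(t) = 2.56 + 0.032200 t and V(126) = 6.6172 m³.
Solute balance: dm/dt = 0 − Q_out C = −Q_out m/V(t).
Separate: dm/m = −Q_out dt/V(t) ⇒ ln(m/m₀) = −(Q_out/(Q_in−Q_out)) ln(V/V₀).
m = m₀ (V₀/V)^(Q_out/(Q_in−Q_out)) = 30.4 × (2.56/6.6172)^(1.9565) = 4.7417 mg.
C = m/V = 4.7417/6.6172 = 0.71658 mg/m³.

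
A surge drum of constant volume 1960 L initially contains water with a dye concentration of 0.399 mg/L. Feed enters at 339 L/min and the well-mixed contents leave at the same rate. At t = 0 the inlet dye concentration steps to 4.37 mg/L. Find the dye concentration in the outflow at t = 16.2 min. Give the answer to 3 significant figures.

Unsteady species balance (constant V, well mixed): V dC/dt = Q(C_in − C).
So dC/dt = (C_in − C)/τ with τ = V/Q = 1960/339 = 5.7817 min.
C approaches C_in exponentially: C(t) = C_in + (C₀ − C_in) e^(−t/τ).
C(16.2) = 4.37 + (0.399 − 4.37)·e^(−16.2/5.7817) = 4.37 + (-3.9710)·0.060692 = 4.1290 mg/L.

4.13 mg/L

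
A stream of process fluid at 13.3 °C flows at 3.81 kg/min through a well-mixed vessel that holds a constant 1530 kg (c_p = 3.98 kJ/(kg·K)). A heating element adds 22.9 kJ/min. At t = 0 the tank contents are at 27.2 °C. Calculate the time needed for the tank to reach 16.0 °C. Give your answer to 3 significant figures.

941 min

M c_p dT/dt = ṁ c_p (T_in − T) + Q̇.
τ = M/ṁ = 401.57 min; T_ss = T_in + Q̇/(ṁ c_p) = 14.810 °C.
T(t) = T_ss + (T₀ − T_ss) e^(−t/τ). Set T = 16.0:
e^(−t/τ) = (16.0 − 14.810)/(27.2 − 14.810) = 0.096032
t = −401.57 · ln(0.096032) = 940.92 min.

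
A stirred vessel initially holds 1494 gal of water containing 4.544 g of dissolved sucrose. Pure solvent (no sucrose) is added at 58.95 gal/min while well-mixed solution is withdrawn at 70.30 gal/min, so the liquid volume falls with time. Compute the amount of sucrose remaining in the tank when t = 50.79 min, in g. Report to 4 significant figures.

0.2218 g

Total volume: dV/dt = Q_in − Q_out = -11.3500 gal/min, so V(t) = 1494 − 11.3500 t and V(50.79) = 917.534 gal.
Species balance (pure solvent in): dm/dt = −Q_out · m/V(t).
Separate: dm/m = −Q_out dt/V(t) ⇒ ln(m/m₀) = −(Q_out/(Q_in−Q_out)) ln(V/V₀).
m = m₀ (V₀/V)^(Q_out/(Q_in−Q_out)) = 4.544 × (1494/917.534)^(-6.19383) = 0.221833 g.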